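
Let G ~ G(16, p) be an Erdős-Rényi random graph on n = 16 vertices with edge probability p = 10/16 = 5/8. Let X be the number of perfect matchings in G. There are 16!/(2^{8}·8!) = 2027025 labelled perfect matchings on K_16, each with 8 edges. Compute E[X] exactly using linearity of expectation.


K_16 has 16!/(2^{8}·8!) = 2027025 labelled perfect matchings.
For each such perfect matching H, let X_H = 1 if all 8 edges of H are present in G. Then P[X_H = 1] = p^{8} = (5/8)^{8} = 390625/16777216.
By linearity: E[X] = Σ_H E[X_H] = 2027025 · p^{8} = 2027025 · 390625/16777216 = 791806640625/16777216.
Numerically: E[X] ≈ 47195.4.

E[X] = 2027025 · (5/8)^{8} = 791806640625/16777216 ≈ 47195.4.


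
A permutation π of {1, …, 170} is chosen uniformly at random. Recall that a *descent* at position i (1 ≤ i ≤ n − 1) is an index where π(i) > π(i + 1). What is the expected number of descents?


Write X = Σ X_I over i = 1, …, 169, with X_I the indicator of one descent.
There are 169 indicators.
For each fixed i, the pair (π(i), π(i+1)) is a uniformly random ordered pair of distinct values from {1, …, 170}; by symmetry P[π(i) > π(i+1)] = 1/2.
By linearity: E[X] = 169 · (1/2) = (170 − 1) · (1/2) = 169/2 ≈ 84.5000.

E[X] = 169/2 = 84.5000.


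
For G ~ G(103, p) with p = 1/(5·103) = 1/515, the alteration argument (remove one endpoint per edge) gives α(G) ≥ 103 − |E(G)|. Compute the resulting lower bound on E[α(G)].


E[|E(G)|] = C(103, 2)·p = 5253 · (1/515) = 51/5.
E[α(G)] ≥ n − E[|E(G)|] = 103 − 51/5 = 464/5.
Numerically: ≈ 92.800000.
(This is only a lower bound; the true E[α(G)] may be larger.)

E[α(G)] ≥ 464/5 ≈ 92.800000.


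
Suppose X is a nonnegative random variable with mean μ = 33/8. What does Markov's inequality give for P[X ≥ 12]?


μ = E[X] = 33/8, a = 12.
Markov: P[X ≥ 12] ≤ μ/a = (33/8)/12 = 11/32.
Numerically: ≈ 0.343750.
(Since a = 12 > μ = 4.125000, the bound 11/32 is < 1 and informative.)

P[X ≥ 12] ≤ 11/32 ≈ 0.343750.


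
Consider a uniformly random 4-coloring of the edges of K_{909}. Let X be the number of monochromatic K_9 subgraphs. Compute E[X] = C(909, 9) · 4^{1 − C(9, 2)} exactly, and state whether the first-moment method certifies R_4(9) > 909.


E[X] = C(909, 9) · 4^{1 − 36} = 1122169012923711463931 · 4^{−35} = 1122169012923711463931/1180591620717411303424.
As a reduced fraction: E[X] = 1122169012923711463931/1180591620717411303424 ≈ 0.9505.
Is E[X] < 1? YES.
Since E[X] < 1, there exists a 4-coloring of K_{909} with no monochromatic K_9; hence R_4(9) > 909.

E[X] = 1122169012923711463931/1180591620717411303424 ≈ 0.9505; E[X] < 1, so R_4(9) > 909.


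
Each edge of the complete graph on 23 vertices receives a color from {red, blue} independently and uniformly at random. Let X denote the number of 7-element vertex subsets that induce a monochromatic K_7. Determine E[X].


Let X = Σ_S X_S over the C(23, 7) = 245157 subsets S of size 7, where X_S = 1 if the K_7 on S is monochromatic.
For a fixed S, the K_7 on S has C(7, 2) = 21 edges. P[all 21 edges red] = (1/2)^21, and likewise for blue, so P[monochromatic] = 2·(1/2)^21 = 2^{1 − 21} = 1/1048576.
By linearity of expectation: E[X] = C(23, 7) · 2^{1 − 21} = 245157 · 1/1048576 = 245157/1048576.
Numerically: E[X] ≈ 0.2338.

E[X] = C(23,7)·2^(1−C(7,2)) = 245157/1048576 ≈ 0.2338.


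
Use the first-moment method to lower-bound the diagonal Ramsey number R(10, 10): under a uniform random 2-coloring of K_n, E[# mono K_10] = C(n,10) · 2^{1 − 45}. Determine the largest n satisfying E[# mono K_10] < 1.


We need C(n, 10) · 2^{1 − 45} < 1, i.e. C(n, 10) < 2^{45 − 1} = 17592186044416.
Check values of n near the boundary:
  n = 98: C(98, 10) = 14005614014756; 14005614014756 < 17592186044416? YES
  n = 99: C(99, 10) = 15579278510796; 15579278510796 < 17592186044416? YES
  n = 100: C(100, 10) = 17310309456440; 17310309456440 < 17592186044416? YES
  n = 101: C(101, 10) = 19212541264840; 19212541264840 < 17592186044416? NO
The largest n with C(n, 10) < 17592186044416 is n = 100 (where E[X] = 2163788682055/2199023255552 ≈ 0.9839772). Hence R(10, 10) > 100, i.e. R(10, 10) ≥ 101.

Largest n = 100; hence R(10, 10) > 100.


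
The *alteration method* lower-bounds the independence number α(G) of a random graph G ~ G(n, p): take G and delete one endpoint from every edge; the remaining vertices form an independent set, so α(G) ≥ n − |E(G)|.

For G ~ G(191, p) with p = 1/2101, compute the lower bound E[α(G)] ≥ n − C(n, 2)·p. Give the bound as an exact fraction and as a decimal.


E[|E(G)|] = C(191, 2)·p = 18145 · (1/2101) = 95/11.
E[α(G)] ≥ n − E[|E(G)|] = 191 − 95/11 = 2006/11.
Numerically: ≈ 182.364.
(This is only a lower bound; the true E[α(G)] may be larger.)

E[α(G)] ≥ 2006/11 ≈ 182.364.


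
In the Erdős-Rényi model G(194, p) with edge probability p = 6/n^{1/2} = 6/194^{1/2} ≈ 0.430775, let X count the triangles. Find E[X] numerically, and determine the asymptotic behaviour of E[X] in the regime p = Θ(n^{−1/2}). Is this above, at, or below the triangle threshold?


Number of potential triangles: C(194, 3) = 1198144.
Each occurs with probability p³ ≈ (0.430775)³ ≈ 7.99376094e-02.
By linearity: E[X] = C(194, 3)·p³ ≈ 1198144 · 7.99376094e-02 ≈ 95776.767093.
Since α = 1/2 < 1, p = c/n^{1/2} ≫ 1/n is above the triangle threshold p ~ 1/n. Asymptotically E[X] ~ (c³/6)·n^{3(1−α)} = (6³/6)·n^{1.5} → ∞; triangles are abundant w.h.p.

E[X] ≈ 95776.767093; in regime p = Θ(1/n^{1/2}) E[X] diverges (above the triangle threshold p ~ 1/n).


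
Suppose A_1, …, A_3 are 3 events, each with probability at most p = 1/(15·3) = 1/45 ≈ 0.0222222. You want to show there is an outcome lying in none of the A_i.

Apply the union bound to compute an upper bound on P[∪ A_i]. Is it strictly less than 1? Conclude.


Union bound: P[∪_{i=1}^{3} A_i] ≤ Σ_i P[A_i] ≤ 3·p = 3·(1/45) = 1/15.
Numerically: 1/15 ≈ 0.0666667.
Is 1/15 < 1? YES.
Since P[∪ A_i] ≤ 1/15 < 1, the complement has P[∩ A_i^c] ≥ 1 − 1/15 = 14/15 > 0, so some outcome avoids every A_i.

3·p = 1/15 ≈ 0.0666667; existence CERTIFIED by the union bound.


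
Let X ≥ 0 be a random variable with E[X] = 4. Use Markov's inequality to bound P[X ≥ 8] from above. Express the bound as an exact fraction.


μ = E[X] = 4, a = 8.
Markov: P[X ≥ 8] ≤ μ/a = (4)/8 = 1/2.
Numerically: ≈ 0.500000.
(Since a = 8 > μ = 4.000000, the bound 1/2 is < 1 and informative.)

P[X ≥ 8] ≤ 1/2 ≈ 0.500000.


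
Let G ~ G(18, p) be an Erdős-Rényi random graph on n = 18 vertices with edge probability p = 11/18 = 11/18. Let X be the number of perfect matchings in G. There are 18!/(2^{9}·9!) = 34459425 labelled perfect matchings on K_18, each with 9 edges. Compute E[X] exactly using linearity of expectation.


K_18 has 18!/(2^{9}·9!) = 34459425 labelled perfect matchings.
For each such perfect matching H, let X_H = 1 if all 9 edges of H are present in G. Then P[X_H = 1] = p^{9} = (11/18)^{9} = 2357947691/198359290368.
Summing the indicators: E[X] = Σ_H E[X_H] = 34459425 · p^{9} = 34459425 · 2357947691/198359290368 = 1003129896443675/2448880128.
Numerically: E[X] ≈ 4.1e+05.

E[X] = 34459425 · (11/18)^{9} = 1003129896443675/2448880128 ≈ 4.1e+05.


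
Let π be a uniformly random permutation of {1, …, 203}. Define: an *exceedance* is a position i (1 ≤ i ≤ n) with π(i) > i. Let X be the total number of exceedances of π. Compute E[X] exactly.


Write X = Σ_{i=1}^{203} X_i, where X_i = 1_{π(i) > i}.
For each fixed i, π(i) is uniform over {1, …, 203} (marginal of a uniform permutation), so P[π(i) > i] = (n − i)/n. Summing: Σ_{i=1}^{203} (n − i)/n = (0 + 1 + … + 202)/203 = 203(203 − 1)/(2·203) = (203 − 1)/2.
Hence E[X] = Σ_{i=1}^{203} (203 − i)/203 = 101 ≈ 101.000000.

E[X] = 101 = 101.000000.


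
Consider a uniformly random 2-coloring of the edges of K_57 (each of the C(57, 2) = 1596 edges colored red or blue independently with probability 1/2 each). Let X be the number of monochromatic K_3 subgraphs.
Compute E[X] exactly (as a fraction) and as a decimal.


Let X = Σ_S X_S over the C(57, 3) = 29260 subsets S of size 3, where X_S = 1 if the K_3 on S is monochromatic.
For a fixed S, the K_3 on S has C(3, 2) = 3 edges. P[all 3 edges red] = (1/2)^3, and likewise for blue, so P[monochromatic] = 2·(1/2)^3 = 2^{1 − 3} = 1/4.
Summing: E[X] = C(57, 3) · 2^{1 − 3} = 29260 · 1/4 = 7315.
Numerically: E[X] ≈ 7315.000000.

E[X] = C(57,3)·2^(1−C(3,2)) = 7315 ≈ 7315.000000.


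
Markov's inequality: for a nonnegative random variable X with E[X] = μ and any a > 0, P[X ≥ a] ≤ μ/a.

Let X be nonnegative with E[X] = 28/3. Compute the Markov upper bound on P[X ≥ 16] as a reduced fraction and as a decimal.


μ = E[X] = 28/3, a = 16.
Markov: P[X ≥ 16] ≤ μ/a = (28/3)/16 = 7/12.
Numerically: ≈ 0.583333.
(Since a = 16 > μ = 9.333333, the bound 7/12 is < 1 and informative.)

P[X ≥ 16] ≤ 7/12 ≈ 0.583333.


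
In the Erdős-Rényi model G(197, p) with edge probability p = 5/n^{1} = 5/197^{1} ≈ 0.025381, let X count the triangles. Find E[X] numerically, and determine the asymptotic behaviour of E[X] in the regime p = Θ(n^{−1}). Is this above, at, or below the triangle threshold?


Number of potential triangles: C(197, 3) = 1254890.
Each occurs with probability p³ ≈ (0.025381)³ ≈ 1.6349758e-05.
By linearity: E[X] = C(197, 3)·p³ ≈ 1254890 · 1.6349758e-05 ≈ 20.51715.
Here α = 1, so p = 5/n is exactly at the triangle threshold p ~ 1/n. Asymptotically E[X] → c³/6 = 5³/6 = 125/6 ≈ 20.83333, a bounded constant. In this regime the triangle count is asymptotically Poisson(c³/6).

E[X] ≈ 20.51715; in regime p = Θ(1/n^{1}) E[X] stays bounded (at the triangle threshold p ~ 1/n).


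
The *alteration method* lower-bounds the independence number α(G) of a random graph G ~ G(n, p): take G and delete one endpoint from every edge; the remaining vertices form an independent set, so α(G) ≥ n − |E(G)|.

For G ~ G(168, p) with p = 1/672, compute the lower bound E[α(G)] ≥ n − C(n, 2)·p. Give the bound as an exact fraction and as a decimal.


E[|E(G)|] = C(168, 2)·p = 14028 · (1/672) = 167/8.
E[α(G)] ≥ n − E[|E(G)|] = 168 − 167/8 = 1177/8.
Numerically: ≈ 147.12500.
(This is only a lower bound; the true E[α(G)] may be larger.)

E[α(G)] ≥ 1177/8 ≈ 147.12500.


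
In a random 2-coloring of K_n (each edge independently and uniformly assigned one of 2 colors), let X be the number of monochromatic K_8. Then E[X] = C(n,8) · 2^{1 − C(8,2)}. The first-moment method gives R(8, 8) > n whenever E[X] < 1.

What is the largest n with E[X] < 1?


We need C(n, 8) · 2^{1 − 28} < 1, i.e. C(n, 8) < 2^{28 − 1} = 134217728.
Check values of n near the boundary:
  n = 36: C(36, 8) = 30260340; 30260340 < 134217728? YES
  n = 37: C(37, 8) = 38608020; 38608020 < 134217728? YES
  n = 38: C(38, 8) = 48903492; 48903492 < 134217728? YES
  n = 39: C(39, 8) = 61523748; 61523748 < 134217728? YES
  n = 40: C(40, 8) = 76904685; 76904685 < 134217728? YES
  n = 41: C(41, 8) = 95548245; 95548245 < 134217728? YES
  n = 42: C(42, 8) = 118030185; 118030185 < 134217728? YES
  n = 43: C(43, 8) = 145008513; 145008513 < 134217728? NO
  n = 44: C(44, 8) = 177232627; 177232627 < 134217728? NO
  n = 45: C(45, 8) = 215553195; 215553195 < 134217728? NO
The largest n with C(n, 8) < 134217728 is n = 42 (where E[X] = 118030185/134217728 ≈ 0.879). Hence R(8, 8) > 42, i.e. R(8, 8) ≥ 43.

Largest n = 42; hence R(8, 8) > 42.


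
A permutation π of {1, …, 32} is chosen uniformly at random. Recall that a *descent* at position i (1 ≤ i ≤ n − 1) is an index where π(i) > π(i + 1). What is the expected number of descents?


Write X = Σ X_I over i = 1, …, 31, with X_I the indicator of one descent.
There are 31 indicators.
For each fixed i, the pair (π(i), π(i+1)) is a uniformly random ordered pair of distinct values from {1, …, 32}; by symmetry P[π(i) > π(i+1)] = 1/2.
By linearity: E[X] = 31 · (1/2) = (32 − 1) · (1/2) = 31/2 ≈ 15.500.

E[X] = 31/2 = 15.500.


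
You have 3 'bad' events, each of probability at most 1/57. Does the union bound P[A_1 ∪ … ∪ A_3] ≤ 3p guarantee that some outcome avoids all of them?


Union bound: P[∪_{i=1}^{3} A_i] ≤ Σ_i P[A_i] ≤ 3·p = 3·(1/57) = 1/19.
Numerically: 1/19 ≈ 0.052632.
Is 1/19 < 1? YES.
Since P[∪ A_i] ≤ 1/19 < 1, the complement has P[∩ A_i^c] ≥ 1 − 1/19 = 18/19 > 0, so some outcome avoids every A_i.

3·p = 1/19 ≈ 0.052632; existence CERTIFIED by the union bound.


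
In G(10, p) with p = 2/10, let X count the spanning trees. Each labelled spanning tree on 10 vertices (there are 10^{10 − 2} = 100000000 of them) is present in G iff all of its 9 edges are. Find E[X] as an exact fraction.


K_10 has 10^{10 − 2} = 100000000 labelled spanning trees.
For each such spanning tree H, let X_H = 1 if all 9 edges of H are present in G. Then P[X_H = 1] = p^{9} = (1/5)^{9} = 1/1953125.
By linearity: E[X] = Σ_H E[X_H] = 100000000 · p^{9} = 100000000 · 1/1953125 = 256/5.
Numerically: E[X] ≈ 51.2.

E[X] = 100000000 · (1/5)^{9} = 256/5 ≈ 51.2.


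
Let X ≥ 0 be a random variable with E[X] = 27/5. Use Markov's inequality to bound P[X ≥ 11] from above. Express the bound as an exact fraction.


μ = E[X] = 27/5, a = 11.
Markov: P[X ≥ 11] ≤ μ/a = (27/5)/11 = 27/55.
Numerically: ≈ 0.4909.
(Since a = 11 > μ = 5.4000, the bound 27/55 is < 1 and informative.)

P[X ≥ 11] ≤ 27/55 ≈ 0.4909.


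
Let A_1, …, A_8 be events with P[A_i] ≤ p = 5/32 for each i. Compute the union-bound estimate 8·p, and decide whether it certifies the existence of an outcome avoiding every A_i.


Union bound: P[∪_{i=1}^{8} A_i] ≤ Σ_i P[A_i] ≤ 8·p = 8·(5/32) = 5/4.
Numerically: 5/4 ≈ 1.250.
Is 5/4 < 1? NO.
Since the bound 5/4 is ≥ 1, the union bound is uninformative here; it does NOT by itself certify existence.

8·p = 5/4 ≈ 1.250; existence NOT certified by the union bound.


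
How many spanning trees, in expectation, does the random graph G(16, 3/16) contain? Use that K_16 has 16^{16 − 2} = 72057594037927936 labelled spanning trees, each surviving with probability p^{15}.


K_16 has 16^{16 − 2} = 72057594037927936 labelled spanning trees.
For each such spanning tree H, let X_H = 1 if all 15 edges of H are present in G. Then P[X_H = 1] = p^{15} = (3/16)^{15} = 14348907/1152921504606846976.
Summing the indicators: E[X] = Σ_H E[X_H] = 72057594037927936 · p^{15} = 72057594037927936 · 14348907/1152921504606846976 = 14348907/16.
Numerically: E[X] ≈ 8.9681e+05.

E[X] = 72057594037927936 · (3/16)^{15} = 14348907/16 ≈ 8.9681e+05.


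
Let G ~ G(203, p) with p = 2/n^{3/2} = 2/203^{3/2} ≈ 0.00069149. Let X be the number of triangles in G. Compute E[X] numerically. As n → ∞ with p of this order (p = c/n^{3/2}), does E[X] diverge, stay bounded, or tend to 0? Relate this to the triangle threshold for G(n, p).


Number of potential triangles: C(203, 3) = 1373701.
Each occurs with probability p³ ≈ (0.00069149)³ ≈ 3.3064185e-10.
By linearity: E[X] = C(203, 3)·p³ ≈ 1373701 · 3.3064185e-10 ≈ 0.00045.
Since α = 3/2 > 1, p = c/n^{3/2} = o(1/n) is below the triangle threshold p ~ 1/n. Asymptotically E[X] ~ (c³/6)·n^{3(1−α)} = (2³/6)·n^{-1.5} → 0, so by Markov's inequality G has no triangles w.h.p.

E[X] ≈ 0.00045; in regime p = Θ(1/n^{3/2}) E[X] tends to 0 (below the triangle threshold p ~ 1/n).


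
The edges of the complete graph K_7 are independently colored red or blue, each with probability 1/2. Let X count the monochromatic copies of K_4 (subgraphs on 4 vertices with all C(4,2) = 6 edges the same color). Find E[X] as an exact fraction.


Let X = Σ_S X_S over the C(7, 4) = 35 subsets S of size 4, where X_S = 1 if the K_4 on S is monochromatic.
For a fixed S, the K_4 on S has C(4, 2) = 6 edges. P[all 6 edges red] = (1/2)^6, and likewise for blue, so P[monochromatic] = 2·(1/2)^6 = 2^{1 − 6} = 1/32.
By linearity of expectation: E[X] = C(7, 4) · 2^{1 − 6} = 35 · 1/32 = 35/32.
Numerically: E[X] ≈ 1.093750.

E[X] = C(7,4)·2^(1−C(4,2)) = 35/32 ≈ 1.093750.


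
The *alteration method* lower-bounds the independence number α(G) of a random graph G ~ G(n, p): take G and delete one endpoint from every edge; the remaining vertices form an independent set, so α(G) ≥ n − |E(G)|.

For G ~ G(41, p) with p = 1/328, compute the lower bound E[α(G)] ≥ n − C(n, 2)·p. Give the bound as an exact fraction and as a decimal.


E[|E(G)|] = C(41, 2)·p = 820 · (1/328) = 5/2.
E[α(G)] ≥ n − E[|E(G)|] = 41 − 5/2 = 77/2.
Numerically: ≈ 38.5000.
(This is only a lower bound; the true E[α(G)] may be larger.)

E[α(G)] ≥ 77/2 ≈ 38.5000.


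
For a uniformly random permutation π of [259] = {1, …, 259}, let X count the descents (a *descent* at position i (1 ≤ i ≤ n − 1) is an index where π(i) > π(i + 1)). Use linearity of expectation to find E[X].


Write X = Σ X_I over i = 1, …, 258, with X_I the indicator of one descent.
There are 258 indicators.
For each fixed i, the pair (π(i), π(i+1)) is a uniformly random ordered pair of distinct values from {1, …, 259}; by symmetry P[π(i) > π(i+1)] = 1/2.
By linearity: E[X] = 258 · (1/2) = (259 − 1) · (1/2) = 129 ≈ 129.00000.

E[X] = 129 = 129.00000.


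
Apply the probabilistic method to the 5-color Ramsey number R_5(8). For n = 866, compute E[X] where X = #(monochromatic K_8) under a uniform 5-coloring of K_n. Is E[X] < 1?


E[X] = C(866, 8) · 5^{1 − 28} = 7595214554331451620 · 5^{−27} = 7595214554331451620/7450580596923828125.
As a reduced fraction: E[X] = 1519042910866290324/1490116119384765625 ≈ 1.01941.
Is E[X] < 1? NO.
Since E[X] ≥ 1, the first-moment bound is inconclusive at n = 866; it does NOT by itself certify R_5(8) > 866.

E[X] = 1519042910866290324/1490116119384765625 ≈ 1.01941; E[X] ≥ 1; first-moment method inconclusive here.


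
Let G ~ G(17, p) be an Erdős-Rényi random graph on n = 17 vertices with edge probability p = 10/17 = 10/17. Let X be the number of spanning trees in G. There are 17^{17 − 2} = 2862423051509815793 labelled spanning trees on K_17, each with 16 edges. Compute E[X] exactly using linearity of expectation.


K_17 has 17^{17 − 2} = 2862423051509815793 labelled spanning trees.
For each such spanning tree H, let X_H = 1 if all 16 edges of H are present in G. Then P[X_H = 1] = p^{16} = (10/17)^{16} = 10000000000000000/48661191875666868481.
Summing the indicators: E[X] = Σ_H E[X_H] = 2862423051509815793 · p^{16} = 2862423051509815793 · 10000000000000000/48661191875666868481 = 10000000000000000/17.
Numerically: E[X] ≈ 5.88e+14.

E[X] = 2862423051509815793 · (10/17)^{16} = 10000000000000000/17 ≈ 5.88e+14.


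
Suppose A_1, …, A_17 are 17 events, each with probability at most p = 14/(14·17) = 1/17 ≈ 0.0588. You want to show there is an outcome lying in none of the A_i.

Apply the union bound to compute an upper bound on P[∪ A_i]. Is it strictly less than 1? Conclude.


Union bound: P[∪_{i=1}^{17} A_i] ≤ Σ_i P[A_i] ≤ 17·p = 17·(1/17) = 1.
Numerically: 1 ≈ 1.0000.
Is 1 < 1? NO.
Since the bound 1 is ≥ 1, the union bound is uninformative here; it does NOT by itself certify existence.

17·p = 1 ≈ 1.0000; existence NOT certified by the union bound.


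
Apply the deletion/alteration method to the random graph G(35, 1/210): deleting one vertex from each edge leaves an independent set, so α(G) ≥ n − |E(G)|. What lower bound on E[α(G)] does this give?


E[|E(G)|] = C(35, 2)·p = 595 · (1/210) = 17/6.
E[α(G)] ≥ n − E[|E(G)|] = 35 − 17/6 = 193/6.
Numerically: ≈ 32.16667.
(This is only a lower bound; the true E[α(G)] may be larger.)

E[α(G)] ≥ 193/6 ≈ 32.16667.


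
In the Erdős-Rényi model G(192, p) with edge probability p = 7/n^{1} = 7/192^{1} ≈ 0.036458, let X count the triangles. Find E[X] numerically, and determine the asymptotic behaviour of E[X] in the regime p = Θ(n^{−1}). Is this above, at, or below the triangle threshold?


Number of potential triangles: C(192, 3) = 1161280.
Each occurs with probability p³ ≈ (0.036458)³ ≈ 4.8460784e-05.
By linearity: E[X] = C(192, 3)·p³ ≈ 1161280 · 4.8460784e-05 ≈ 56.27654.
Here α = 1, so p = 7/n is exactly at the triangle threshold p ~ 1/n. Asymptotically E[X] → c³/6 = 7³/6 = 343/6 ≈ 57.16667, a bounded constant. In this regime the triangle count is asymptotically Poisson(c³/6).

E[X] ≈ 56.27654; in regime p = Θ(1/n^{1}) E[X] stays bounded (at the triangle threshold p ~ 1/n).


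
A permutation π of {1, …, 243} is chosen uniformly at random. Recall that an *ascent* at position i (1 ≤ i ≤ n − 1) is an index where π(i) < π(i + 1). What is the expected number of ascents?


Write X = Σ X_I over i = 1, …, 242, with X_I the indicator of one ascent.
There are 242 indicators.
For each fixed i, the pair (π(i), π(i+1)) is a uniformly random ordered pair of distinct values from {1, …, 243}; by symmetry P[π(i) < π(i+1)] = 1/2.
By linearity: E[X] = 242 · (1/2) = (243 − 1) · (1/2) = 121 ≈ 121.000000.

E[X] = 121 = 121.000000.


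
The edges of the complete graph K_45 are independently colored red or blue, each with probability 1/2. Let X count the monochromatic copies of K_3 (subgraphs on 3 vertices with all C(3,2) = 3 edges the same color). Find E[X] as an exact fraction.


Let X = Σ_S X_S over the C(45, 3) = 14190 subsets S of size 3, where X_S = 1 if the K_3 on S is monochromatic.
For a fixed S, the K_3 on S has C(3, 2) = 3 edges. P[all 3 edges red] = (1/2)^3, and likewise for blue, so P[monochromatic] = 2·(1/2)^3 = 2^{1 − 3} = 1/4.
Summing: E[X] = C(45, 3) · 2^{1 − 3} = 14190 · 1/4 = 7095/2.
Numerically: E[X] ≈ 3547.500.

E[X] = C(45,3)·2^(1−C(3,2)) = 7095/2 ≈ 3547.500.


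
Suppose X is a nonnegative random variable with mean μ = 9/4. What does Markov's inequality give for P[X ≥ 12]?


μ = E[X] = 9/4, a = 12.
Markov: P[X ≥ 12] ≤ μ/a = (9/4)/12 = 3/16.
Numerically: ≈ 0.18750.
(Since a = 12 > μ = 2.25000, the bound 3/16 is < 1 and informative.)

P[X ≥ 12] ≤ 3/16 ≈ 0.18750.


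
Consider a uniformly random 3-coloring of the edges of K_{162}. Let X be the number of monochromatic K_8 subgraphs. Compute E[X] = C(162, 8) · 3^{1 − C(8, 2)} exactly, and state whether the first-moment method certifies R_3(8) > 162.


E[X] = C(162, 8) · 3^{1 − 28} = 9870758125020 · 3^{−27} = 9870758125020/7625597484987.
As a reduced fraction: E[X] = 121861211420/94143178827 ≈ 1.2944.
Is E[X] < 1? NO.
Since E[X] ≥ 1, the first-moment bound is inconclusive at n = 162; it does NOT by itself certify R_3(8) > 162.

E[X] = 121861211420/94143178827 ≈ 1.2944; E[X] ≥ 1; first-moment method inconclusive here.


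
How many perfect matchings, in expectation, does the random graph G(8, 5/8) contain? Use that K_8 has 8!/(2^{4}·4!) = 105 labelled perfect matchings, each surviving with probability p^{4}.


K_8 has 8!/(2^{4}·4!) = 105 labelled perfect matchings.
For each such perfect matching H, let X_H = 1 if all 4 edges of H are present in G. Then P[X_H = 1] = p^{4} = (5/8)^{4} = 625/4096.
By linearity: E[X] = Σ_H E[X_H] = 105 · p^{4} = 105 · 625/4096 = 65625/4096.
Numerically: E[X] ≈ 16.0217.

E[X] = 105 · (5/8)^{4} = 65625/4096 ≈ 16.0217.


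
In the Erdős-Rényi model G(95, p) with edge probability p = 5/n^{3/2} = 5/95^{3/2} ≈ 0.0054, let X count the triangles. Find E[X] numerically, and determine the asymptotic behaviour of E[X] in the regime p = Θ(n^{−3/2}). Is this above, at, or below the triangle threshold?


Number of potential triangles: C(95, 3) = 138415.
Each occurs with probability p³ ≈ (0.0054)³ ≈ 1.574540e-07.
By linearity: E[X] = C(95, 3)·p³ ≈ 138415 · 1.574540e-07 ≈ 0.0218.
Since α = 3/2 > 1, p = c/n^{3/2} = o(1/n) is below the triangle threshold p ~ 1/n. Asymptotically E[X] ~ (c³/6)·n^{3(1−α)} = (5³/6)·n^{-1.5} → 0, so by Markov's inequality G has no triangles w.h.p.

E[X] ≈ 0.0218; in regime p = Θ(1/n^{3/2}) E[X] tends to 0 (below the triangle threshold p ~ 1/n).


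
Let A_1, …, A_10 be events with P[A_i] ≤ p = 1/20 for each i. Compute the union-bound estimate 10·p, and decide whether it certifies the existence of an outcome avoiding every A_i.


Union bound: P[∪_{i=1}^{10} A_i] ≤ Σ_i P[A_i] ≤ 10·p = 10·(1/20) = 1/2.
Numerically: 1/2 ≈ 0.5000.
Is 1/2 < 1? YES.
Since P[∪ A_i] ≤ 1/2 < 1, the complement has P[∩ A_i^c] ≥ 1 − 1/2 = 1/2 > 0, so some outcome avoids every A_i.

10·p = 1/2 ≈ 0.5000; existence CERTIFIED by the union bound.


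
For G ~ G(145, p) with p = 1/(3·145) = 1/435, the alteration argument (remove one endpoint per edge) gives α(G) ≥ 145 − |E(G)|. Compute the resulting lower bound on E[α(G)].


E[|E(G)|] = C(145, 2)·p = 10440 · (1/435) = 24.
E[α(G)] ≥ n − E[|E(G)|] = 145 − 24 = 121.
Numerically: ≈ 121.000000.
(This is only a lower bound; the true E[α(G)] may be larger.)

E[α(G)] ≥ 121 ≈ 121.000000.


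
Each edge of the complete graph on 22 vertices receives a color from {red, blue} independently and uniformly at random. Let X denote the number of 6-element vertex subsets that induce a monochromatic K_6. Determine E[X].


Let X = Σ_S X_S over the C(22, 6) = 74613 subsets S of size 6, where X_S = 1 if the K_6 on S is monochromatic.
For a fixed S, the K_6 on S has C(6, 2) = 15 edges. P[all 15 edges red] = (1/2)^15, and likewise for blue, so P[monochromatic] = 2·(1/2)^15 = 2^{1 − 15} = 1/16384.
By linearity: E[X] = C(22, 6) · 2^{1 − 15} = 74613 · 1/16384 = 74613/16384.
Numerically: E[X] ≈ 4.554.

E[X] = C(22,6)·2^(1−C(6,2)) = 74613/16384 ≈ 4.554.


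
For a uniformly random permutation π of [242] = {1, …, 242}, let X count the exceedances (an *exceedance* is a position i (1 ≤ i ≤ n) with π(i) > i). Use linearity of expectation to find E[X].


Write X = Σ_{i=1}^{242} X_i, where X_i = 1_{π(i) > i}.
For each fixed i, π(i) is uniform over {1, …, 242} (marginal of a uniform permutation), so P[π(i) > i] = (n − i)/n. Summing: Σ_{i=1}^{242} (n − i)/n = (0 + 1 + … + 241)/242 = 242(242 − 1)/(2·242) = (242 − 1)/2.
Hence E[X] = Σ_{i=1}^{242} (242 − i)/242 = 241/2 ≈ 120.500000.

E[X] = 241/2 = 120.500000.


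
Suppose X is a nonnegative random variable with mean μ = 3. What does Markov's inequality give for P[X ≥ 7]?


μ = E[X] = 3, a = 7.
Markov: P[X ≥ 7] ≤ μ/a = (3)/7 = 3/7.
Numerically: ≈ 0.428571.
(Since a = 7 > μ = 3.000000, the bound 3/7 is < 1 and informative.)

P[X ≥ 7] ≤ 3/7 ≈ 0.428571.


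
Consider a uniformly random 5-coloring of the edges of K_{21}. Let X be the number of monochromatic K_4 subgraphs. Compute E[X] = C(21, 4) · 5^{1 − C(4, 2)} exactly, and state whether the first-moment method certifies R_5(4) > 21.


E[X] = C(21, 4) · 5^{1 − 6} = 5985 · 5^{−5} = 5985/3125.
As a reduced fraction: E[X] = 1197/625 ≈ 1.915.
Is E[X] < 1? NO.
Since E[X] ≥ 1, the first-moment bound is inconclusive at n = 21; it does NOT by itself certify R_5(4) > 21.

E[X] = 1197/625 ≈ 1.915; E[X] ≥ 1; first-moment method inconclusive here.


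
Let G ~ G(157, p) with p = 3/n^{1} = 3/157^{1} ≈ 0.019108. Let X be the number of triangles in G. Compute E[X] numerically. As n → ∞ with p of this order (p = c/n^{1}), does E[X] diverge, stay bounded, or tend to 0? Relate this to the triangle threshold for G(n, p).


Number of potential triangles: C(157, 3) = 632710.
Each occurs with probability p³ ≈ (0.019108)³ ≈ 6.9769371e-06.
By linearity: E[X] = C(157, 3)·p³ ≈ 632710 · 6.9769371e-06 ≈ 4.41438.
Here α = 1, so p = 3/n is exactly at the triangle threshold p ~ 1/n. Asymptotically E[X] → c³/6 = 3³/6 = 9/2 ≈ 4.50000, a bounded constant. In this regime the triangle count is asymptotically Poisson(c³/6).

E[X] ≈ 4.41438; in regime p = Θ(1/n^{1}) E[X] stays bounded (at the triangle threshold p ~ 1/n).


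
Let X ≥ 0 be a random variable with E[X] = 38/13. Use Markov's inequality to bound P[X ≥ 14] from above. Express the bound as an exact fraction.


μ = E[X] = 38/13, a = 14.
Markov: P[X ≥ 14] ≤ μ/a = (38/13)/14 = 19/91.
Numerically: ≈ 0.2088.
(Since a = 14 > μ = 2.9231, the bound 19/91 is < 1 and informative.)

P[X ≥ 14] ≤ 19/91 ≈ 0.2088.


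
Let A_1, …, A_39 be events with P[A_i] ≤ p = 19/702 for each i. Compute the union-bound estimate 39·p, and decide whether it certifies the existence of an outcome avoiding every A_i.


Union bound: P[∪_{i=1}^{39} A_i] ≤ Σ_i P[A_i] ≤ 39·p = 39·(19/702) = 19/18.
Numerically: 19/18 ≈ 1.05556.
Is 19/18 < 1? NO.
Since the bound 19/18 is ≥ 1, the union bound is uninformative here; it does NOT by itself certify existence.

39·p = 19/18 ≈ 1.05556; existence NOT certified by the union bound.


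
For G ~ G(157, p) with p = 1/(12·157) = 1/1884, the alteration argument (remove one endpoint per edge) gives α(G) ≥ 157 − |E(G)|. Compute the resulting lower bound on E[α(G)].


E[|E(G)|] = C(157, 2)·p = 12246 · (1/1884) = 13/2.
E[α(G)] ≥ n − E[|E(G)|] = 157 − 13/2 = 301/2.
Numerically: ≈ 150.500000.
(This is only a lower bound; the true E[α(G)] may be larger.)

E[α(G)] ≥ 301/2 ≈ 150.500000.


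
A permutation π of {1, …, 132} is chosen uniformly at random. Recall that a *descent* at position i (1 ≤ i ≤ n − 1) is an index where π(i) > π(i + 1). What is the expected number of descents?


Write X = Σ X_I over i = 1, …, 131, with X_I the indicator of one descent.
There are 131 indicators.
For each fixed i, the pair (π(i), π(i+1)) is a uniformly random ordered pair of distinct values from {1, …, 132}; by symmetry P[π(i) > π(i+1)] = 1/2.
By linearity: E[X] = 131 · (1/2) = (132 − 1) · (1/2) = 131/2 ≈ 65.50000.

E[X] = 131/2 = 65.50000.


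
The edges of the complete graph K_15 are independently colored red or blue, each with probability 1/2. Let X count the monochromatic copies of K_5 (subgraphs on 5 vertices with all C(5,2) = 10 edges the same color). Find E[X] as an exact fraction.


Let X = Σ_S X_S over the C(15, 5) = 3003 subsets S of size 5, where X_S = 1 if the K_5 on S is monochromatic.
For a fixed S, the K_5 on S has C(5, 2) = 10 edges. P[all 10 edges red] = (1/2)^10, and likewise for blue, so P[monochromatic] = 2·(1/2)^10 = 2^{1 − 10} = 1/512.
By linearity: E[X] = C(15, 5) · 2^{1 − 10} = 3003 · 1/512 = 3003/512.
Numerically: E[X] ≈ 5.86523.

E[X] = C(15,5)·2^(1−C(5,2)) = 3003/512 ≈ 5.86523.


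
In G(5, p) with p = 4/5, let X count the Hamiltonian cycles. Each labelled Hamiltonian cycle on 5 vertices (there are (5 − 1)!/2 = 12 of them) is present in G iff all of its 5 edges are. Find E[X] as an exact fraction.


K_5 has (5 − 1)!/2 = 12 labelled Hamiltonian cycles.
For each such Hamiltonian cycle H, let X_H = 1 if all 5 edges of H are present in G. Then P[X_H = 1] = p^{5} = (4/5)^{5} = 1024/3125.
By linearity of expectation: E[X] = Σ_H E[X_H] = 12 · p^{5} = 12 · 1024/3125 = 12288/3125.
Numerically: E[X] ≈ 3.93216.

E[X] = 12 · (4/5)^{5} = 12288/3125 ≈ 3.93216.


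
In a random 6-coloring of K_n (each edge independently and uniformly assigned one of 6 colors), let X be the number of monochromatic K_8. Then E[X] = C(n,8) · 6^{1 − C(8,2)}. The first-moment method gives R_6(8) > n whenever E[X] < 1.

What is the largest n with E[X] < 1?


We need C(n, 8) · 6^{1 − 28} < 1, i.e. C(n, 8) < 6^{28 − 1} = 1023490369077469249536.
Check values of n near the boundary:
  n = 1589: C(1589, 8) = 990389025825605844438; 990389025825605844438 < 1023490369077469249536? YES
  n = 1590: C(1590, 8) = 995397314198933813310; 995397314198933813310 < 1023490369077469249536? YES
  n = 1591: C(1591, 8) = 1000427749141189953870; 1000427749141189953870 < 1023490369077469249536? YES
  n = 1592: C(1592, 8) = 1005480414540892933435; 1005480414540892933435 < 1023490369077469249536? YES
  n = 1593: C(1593, 8) = 1010555394551193970323; 1010555394551193970323 < 1023490369077469249536? YES
  n = 1594: C(1594, 8) = 1015652773590544255167; 1015652773590544255167 < 1023490369077469249536? YES
  n = 1595: C(1595, 8) = 1020772636343363633895; 1020772636343363633895 < 1023490369077469249536? YES
  n = 1596: C(1596, 8) = 1025915067760710553965; 1025915067760710553965 < 1023490369077469249536? NO
  n = 1597: C(1597, 8) = 1031080153060953275445; 1031080153060953275445 < 1023490369077469249536? NO
The largest n with C(n, 8) < 1023490369077469249536 is n = 1595 (where E[X] = 113419181815929292655/113721152119718805504 ≈ 0.9973). Hence R_6(8) > 1595, i.e. R_6(8) ≥ 1596.

Largest n = 1595; hence R_6(8) > 1595.


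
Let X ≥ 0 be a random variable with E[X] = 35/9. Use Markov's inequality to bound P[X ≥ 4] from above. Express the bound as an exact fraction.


μ = E[X] = 35/9, a = 4.
Markov: P[X ≥ 4] ≤ μ/a = (35/9)/4 = 35/36.
Numerically: ≈ 0.9722.
(Since a = 4 > μ = 3.8889, the bound 35/36 is < 1 and informative.)

P[X ≥ 4] ≤ 35/36 ≈ 0.9722.


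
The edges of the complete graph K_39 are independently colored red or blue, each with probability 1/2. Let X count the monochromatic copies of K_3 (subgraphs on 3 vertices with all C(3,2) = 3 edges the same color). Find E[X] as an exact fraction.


Let X = Σ_S X_S over the C(39, 3) = 9139 subsets S of size 3, where X_S = 1 if the K_3 on S is monochromatic.
For a fixed S, the K_3 on S has C(3, 2) = 3 edges. P[all 3 edges red] = (1/2)^3, and likewise for blue, so P[monochromatic] = 2·(1/2)^3 = 2^{1 − 3} = 1/4.
By linearity: E[X] = C(39, 3) · 2^{1 − 3} = 9139 · 1/4 = 9139/4.
Numerically: E[X] ≈ 2284.7500.

E[X] = C(39,3)·2^(1−C(3,2)) = 9139/4 ≈ 2284.7500.


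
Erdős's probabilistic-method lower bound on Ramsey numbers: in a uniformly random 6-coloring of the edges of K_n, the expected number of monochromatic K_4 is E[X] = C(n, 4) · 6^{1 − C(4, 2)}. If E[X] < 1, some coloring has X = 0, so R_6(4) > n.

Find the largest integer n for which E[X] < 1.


We need C(n, 4) · 6^{1 − 6} < 1, i.e. C(n, 4) < 6^{6 − 1} = 7776.
Check values of n near the boundary:
  n = 21: C(21, 4) = 5985; 5985 < 7776? YES
  n = 22: C(22, 4) = 7315; 7315 < 7776? YES
  n = 23: C(23, 4) = 8855; 8855 < 7776? NO
The largest n with C(n, 4) < 7776 is n = 22 (where E[X] = 7315/7776 ≈ 0.941). Hence R_6(4) > 22, i.e. R_6(4) ≥ 23.

Largest n = 22; hence R_6(4) > 22.


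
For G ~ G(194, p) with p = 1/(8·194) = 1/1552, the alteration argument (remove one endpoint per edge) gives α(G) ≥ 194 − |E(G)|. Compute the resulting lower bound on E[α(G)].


E[|E(G)|] = C(194, 2)·p = 18721 · (1/1552) = 193/16.
E[α(G)] ≥ n − E[|E(G)|] = 194 − 193/16 = 2911/16.
Numerically: ≈ 181.938.
(This is only a lower bound; the true E[α(G)] may be larger.)

E[α(G)] ≥ 2911/16 ≈ 181.938.


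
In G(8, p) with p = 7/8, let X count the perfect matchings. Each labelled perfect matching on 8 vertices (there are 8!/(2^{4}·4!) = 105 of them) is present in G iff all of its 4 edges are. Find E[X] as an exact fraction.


K_8 has 8!/(2^{4}·4!) = 105 labelled perfect matchings.
For each such perfect matching H, let X_H = 1 if all 4 edges of H are present in G. Then P[X_H = 1] = p^{4} = (7/8)^{4} = 2401/4096.
Summing the indicators: E[X] = Σ_H E[X_H] = 105 · p^{4} = 105 · 2401/4096 = 252105/4096.
Numerically: E[X] ≈ 61.5491.

E[X] = 105 · (7/8)^{4} = 252105/4096 ≈ 61.5491.


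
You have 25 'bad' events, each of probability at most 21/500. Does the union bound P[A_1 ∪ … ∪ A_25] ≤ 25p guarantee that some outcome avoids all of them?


Union bound: P[∪_{i=1}^{25} A_i] ≤ Σ_i P[A_i] ≤ 25·p = 25·(21/500) = 21/20.
Numerically: 21/20 ≈ 1.050.
Is 21/20 < 1? NO.
Since the bound 21/20 is ≥ 1, the union bound is uninformative here; it does NOT by itself certify existence.

25·p = 21/20 ≈ 1.050; existence NOT certified by the union bound.


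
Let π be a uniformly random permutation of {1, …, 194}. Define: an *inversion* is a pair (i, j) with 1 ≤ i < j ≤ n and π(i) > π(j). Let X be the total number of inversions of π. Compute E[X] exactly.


Write X = Σ X_I over the C(194, 2) = 18721 pairs i < j, with X_I the indicator of one inversion.
There are 18721 indicators.
For each fixed pair i < j, the values π(i) and π(j) are two distinct elements of {1, …, 194} in uniformly random order; by symmetry P[π(i) > π(j)] = 1/2.
By linearity: E[X] = 18721 · (1/2) = C(194, 2) · (1/2) = 18721/2 = 18721/2 ≈ 9360.5000.

E[X] = 18721/2 = 9360.5000.


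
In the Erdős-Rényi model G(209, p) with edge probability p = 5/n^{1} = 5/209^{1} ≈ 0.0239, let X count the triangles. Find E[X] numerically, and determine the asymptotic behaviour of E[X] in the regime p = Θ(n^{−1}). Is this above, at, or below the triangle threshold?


Number of potential triangles: C(209, 3) = 1499784.
Each occurs with probability p³ ≈ (0.0239)³ ≈ 1.36921e-05.
By linearity: E[X] = C(209, 3)·p³ ≈ 1499784 · 1.36921e-05 ≈ 20.535.
Here α = 1, so p = 5/n is exactly at the triangle threshold p ~ 1/n. Asymptotically E[X] → c³/6 = 5³/6 = 125/6 ≈ 20.833, a bounded constant. In this regime the triangle count is asymptotically Poisson(c³/6).

E[X] ≈ 20.535; in regime p = Θ(1/n^{1}) E[X] stays bounded (at the triangle threshold p ~ 1/n).


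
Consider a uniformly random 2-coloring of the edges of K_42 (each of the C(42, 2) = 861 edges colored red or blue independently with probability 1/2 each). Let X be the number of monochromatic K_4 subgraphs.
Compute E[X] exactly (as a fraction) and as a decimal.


Let X = Σ_S X_S over the C(42, 4) = 111930 subsets S of size 4, where X_S = 1 if the K_4 on S is monochromatic.
For a fixed S, the K_4 on S has C(4, 2) = 6 edges. P[all 6 edges red] = (1/2)^6, and likewise for blue, so P[monochromatic] = 2·(1/2)^6 = 2^{1 − 6} = 1/32.
By linearity: E[X] = C(42, 4) · 2^{1 − 6} = 111930 · 1/32 = 55965/16.
Numerically: E[X] ≈ 3497.812500.

E[X] = C(42,4)·2^(1−C(4,2)) = 55965/16 ≈ 3497.812500.


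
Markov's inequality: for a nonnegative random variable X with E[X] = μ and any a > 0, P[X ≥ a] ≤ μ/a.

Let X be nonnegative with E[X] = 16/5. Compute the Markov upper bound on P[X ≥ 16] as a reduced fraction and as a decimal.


μ = E[X] = 16/5, a = 16.
Markov: P[X ≥ 16] ≤ μ/a = (16/5)/16 = 1/5.
Numerically: ≈ 0.200.
(Since a = 16 > μ = 3.200, the bound 1/5 is < 1 and informative.)

P[X ≥ 16] ≤ 1/5 ≈ 0.200.


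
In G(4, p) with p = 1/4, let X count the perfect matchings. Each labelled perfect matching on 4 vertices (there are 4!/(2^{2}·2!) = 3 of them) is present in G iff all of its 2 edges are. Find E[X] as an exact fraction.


K_4 has 4!/(2^{2}·2!) = 3 labelled perfect matchings.
For each such perfect matching H, let X_H = 1 if all 2 edges of H are present in G. Then P[X_H = 1] = p^{2} = (1/4)^{2} = 1/16.
Summing the indicators: E[X] = Σ_H E[X_H] = 3 · p^{2} = 3 · 1/16 = 3/16.
Numerically: E[X] ≈ 0.1875.

E[X] = 3 · (1/4)^{2} = 3/16 ≈ 0.1875.


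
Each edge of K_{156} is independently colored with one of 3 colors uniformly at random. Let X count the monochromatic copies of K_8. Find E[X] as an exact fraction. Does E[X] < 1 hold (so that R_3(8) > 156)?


E[X] = C(156, 8) · 3^{1 − 28} = 7248464019225 · 3^{−27} = 7248464019225/7625597484987.
As a reduced fraction: E[X] = 805384891025/847288609443 ≈ 0.950544.
Is E[X] < 1? YES.
Since E[X] < 1, there exists a 3-coloring of K_{156} with no monochromatic K_8; hence R_3(8) > 156.

E[X] = 805384891025/847288609443 ≈ 0.950544; E[X] < 1, so R_3(8) > 156.


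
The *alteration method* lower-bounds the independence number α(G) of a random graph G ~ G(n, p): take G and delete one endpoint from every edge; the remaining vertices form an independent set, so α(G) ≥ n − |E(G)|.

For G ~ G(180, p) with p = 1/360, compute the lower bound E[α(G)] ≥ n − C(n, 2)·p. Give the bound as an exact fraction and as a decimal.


E[|E(G)|] = C(180, 2)·p = 16110 · (1/360) = 179/4.
E[α(G)] ≥ n − E[|E(G)|] = 180 − 179/4 = 541/4.
Numerically: ≈ 135.250000.
(This is only a lower bound; the true E[α(G)] may be larger.)

E[α(G)] ≥ 541/4 ≈ 135.250000.
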